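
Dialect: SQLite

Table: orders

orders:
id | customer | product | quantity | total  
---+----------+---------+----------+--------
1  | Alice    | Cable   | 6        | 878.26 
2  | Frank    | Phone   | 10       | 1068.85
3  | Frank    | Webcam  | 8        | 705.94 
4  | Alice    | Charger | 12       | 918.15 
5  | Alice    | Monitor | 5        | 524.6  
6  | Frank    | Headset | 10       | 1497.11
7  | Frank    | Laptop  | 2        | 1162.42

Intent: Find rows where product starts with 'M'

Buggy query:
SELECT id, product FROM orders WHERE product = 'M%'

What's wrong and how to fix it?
Bug: '=' compares the literal string including the % character; pattern matching needs LIKE

Fix: Replace '=' with LIKE so 'M%' is treated as a pattern

Corrected query:
SELECT id, product FROM orders WHERE product LIKE 'M%'

Result:
id | product
---+--------
5  | Monitor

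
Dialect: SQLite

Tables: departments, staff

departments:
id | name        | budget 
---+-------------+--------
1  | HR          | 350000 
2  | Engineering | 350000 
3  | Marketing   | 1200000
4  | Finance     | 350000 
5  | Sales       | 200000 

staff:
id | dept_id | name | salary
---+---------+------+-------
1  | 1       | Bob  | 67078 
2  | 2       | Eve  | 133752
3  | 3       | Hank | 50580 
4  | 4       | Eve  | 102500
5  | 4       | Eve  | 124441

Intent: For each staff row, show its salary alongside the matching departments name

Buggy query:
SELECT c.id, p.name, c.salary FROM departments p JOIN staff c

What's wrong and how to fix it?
Bug: JOIN with no ON clause produces a cartesian product; every staff row pairs with every departments row

Fix: Add ON c.dept_id = p.id to the JOIN

Corrected query:
SELECT c.id, p.name, c.salary FROM departments p JOIN staff c ON c.dept_id = p.id

Result:
id | name        | salary
---+-------------+-------
1  | HR          | 67078 
2  | Engineering | 133752
3  | Marketing   | 50580 
4  | Finance     | 102500
5  | Finance     | 124441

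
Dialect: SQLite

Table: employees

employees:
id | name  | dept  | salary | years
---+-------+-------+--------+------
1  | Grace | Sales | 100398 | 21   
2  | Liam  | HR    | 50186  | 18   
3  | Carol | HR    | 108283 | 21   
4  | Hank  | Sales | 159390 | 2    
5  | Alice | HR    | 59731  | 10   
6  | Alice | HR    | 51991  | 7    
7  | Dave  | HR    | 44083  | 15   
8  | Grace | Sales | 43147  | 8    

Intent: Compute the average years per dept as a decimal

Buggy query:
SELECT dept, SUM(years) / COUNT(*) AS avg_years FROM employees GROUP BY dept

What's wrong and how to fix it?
Bug: Both operands are integers, so '/' performs integer division and truncates

Fix: Cast one side to REAL so the division keeps the fractional part

Corrected query:
SELECT dept, SUM(years) * 1.0 / COUNT(*) AS avg_years FROM employees GROUP BY dept

Result:
dept  | avg_years
------+----------
HR    | 14.2     
Sales | 10.333333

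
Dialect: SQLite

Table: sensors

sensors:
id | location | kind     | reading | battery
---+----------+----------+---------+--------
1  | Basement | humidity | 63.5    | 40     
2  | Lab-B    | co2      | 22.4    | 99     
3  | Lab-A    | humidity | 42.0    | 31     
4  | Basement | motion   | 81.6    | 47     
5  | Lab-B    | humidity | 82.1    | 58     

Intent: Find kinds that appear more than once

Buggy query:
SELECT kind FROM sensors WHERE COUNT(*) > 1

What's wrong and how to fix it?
Bug: WHERE can't reference COUNT(*); aggregates are computed after WHERE

Fix: Group first, then use HAVING for the count condition

Corrected query:
SELECT kind FROM sensors GROUP BY kind HAVING COUNT(*) > 1

Result:
kind    
--------
humidity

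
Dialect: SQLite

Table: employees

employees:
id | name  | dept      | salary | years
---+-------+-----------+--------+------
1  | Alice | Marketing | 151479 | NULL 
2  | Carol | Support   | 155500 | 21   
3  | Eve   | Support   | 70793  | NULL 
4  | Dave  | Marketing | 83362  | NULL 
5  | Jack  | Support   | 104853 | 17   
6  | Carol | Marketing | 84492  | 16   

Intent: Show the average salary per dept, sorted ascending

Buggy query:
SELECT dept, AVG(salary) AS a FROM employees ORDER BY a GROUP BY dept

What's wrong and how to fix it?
Bug: ORDER BY appears before GROUP BY; SQL clause order requires GROUP BY first

Fix: Move ORDER BY to the end, after GROUP BY

Corrected query:
SELECT dept, AVG(salary) AS a FROM employees GROUP BY dept ORDER BY a

Result:
dept      | a            
----------+--------------
Marketing | 106444.333333
Support   | 110382       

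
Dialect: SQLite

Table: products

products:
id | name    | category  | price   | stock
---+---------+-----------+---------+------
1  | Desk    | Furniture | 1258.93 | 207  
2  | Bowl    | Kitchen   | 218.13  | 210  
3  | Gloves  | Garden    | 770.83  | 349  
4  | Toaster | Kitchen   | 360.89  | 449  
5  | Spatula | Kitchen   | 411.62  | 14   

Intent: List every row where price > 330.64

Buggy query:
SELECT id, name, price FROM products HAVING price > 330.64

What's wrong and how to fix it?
Bug: This is a non-aggregate query (no GROUP BY, no aggregates), so in SQLite the HAVING clause is invalid here; a row-level condition belongs in WHERE

Fix: Use WHERE for row-level filtering

Corrected query:
SELECT id, name, price FROM products WHERE price > 330.64

Result:
id | name    | price  
---+---------+--------
1  | Desk    | 1258.93
3  | Gloves  | 770.83 
4  | Toaster | 360.89 
5  | Spatula | 411.62 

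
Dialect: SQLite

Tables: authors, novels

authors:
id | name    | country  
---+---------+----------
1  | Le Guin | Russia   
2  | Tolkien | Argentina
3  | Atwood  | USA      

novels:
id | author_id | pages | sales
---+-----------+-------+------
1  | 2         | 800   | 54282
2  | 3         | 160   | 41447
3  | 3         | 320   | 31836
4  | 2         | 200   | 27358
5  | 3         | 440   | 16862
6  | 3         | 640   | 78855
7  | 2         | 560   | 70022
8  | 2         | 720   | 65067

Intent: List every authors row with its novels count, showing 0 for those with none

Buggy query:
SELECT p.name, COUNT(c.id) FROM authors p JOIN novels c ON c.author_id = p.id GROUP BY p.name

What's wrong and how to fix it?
Bug: INNER JOIN drops authors rows that have no matching novels rows

Fix: Use LEFT JOIN so parents without children still appear (COUNT(c.id) gives 0)

Corrected query:
SELECT p.name, COUNT(c.id) FROM authors p LEFT JOIN novels c ON c.author_id = p.id GROUP BY p.name

Result:
name    | COUNT(c.id)
--------+------------
Atwood  | 4          
Le Guin | 0          
Tolkien | 4          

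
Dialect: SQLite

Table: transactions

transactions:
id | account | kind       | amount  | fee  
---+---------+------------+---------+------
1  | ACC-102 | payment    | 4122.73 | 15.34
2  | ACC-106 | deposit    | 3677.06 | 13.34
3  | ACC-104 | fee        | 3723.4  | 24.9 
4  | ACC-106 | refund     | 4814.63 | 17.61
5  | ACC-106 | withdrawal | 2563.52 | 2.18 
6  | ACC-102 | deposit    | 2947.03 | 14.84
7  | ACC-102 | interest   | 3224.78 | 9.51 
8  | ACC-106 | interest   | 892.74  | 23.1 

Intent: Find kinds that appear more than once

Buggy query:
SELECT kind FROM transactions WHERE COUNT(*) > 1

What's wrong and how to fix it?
Bug: WHERE can't reference COUNT(*); aggregates are computed after WHERE

Fix: Group first, then use HAVING for the count condition

Corrected query:
SELECT kind FROM transactions GROUP BY kind HAVING COUNT(*) > 1

Result:
kind    
--------
deposit 
interest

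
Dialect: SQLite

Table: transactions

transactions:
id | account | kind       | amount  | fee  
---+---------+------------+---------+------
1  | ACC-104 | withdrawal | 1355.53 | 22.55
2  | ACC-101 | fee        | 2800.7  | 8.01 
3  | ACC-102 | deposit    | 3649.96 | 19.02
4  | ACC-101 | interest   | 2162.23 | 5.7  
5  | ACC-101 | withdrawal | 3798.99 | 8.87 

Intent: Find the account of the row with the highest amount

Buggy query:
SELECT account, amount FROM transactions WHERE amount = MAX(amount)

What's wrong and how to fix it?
Bug: MAX(amount) is an aggregate and cannot be used directly in WHERE

Fix: Wrap MAX in a scalar subquery so WHERE compares against a single value

Corrected query:
SELECT account, amount FROM transactions WHERE amount = (SELECT MAX(amount) FROM transactions)

Result:
account | amount 
--------+--------
ACC-101 | 3798.99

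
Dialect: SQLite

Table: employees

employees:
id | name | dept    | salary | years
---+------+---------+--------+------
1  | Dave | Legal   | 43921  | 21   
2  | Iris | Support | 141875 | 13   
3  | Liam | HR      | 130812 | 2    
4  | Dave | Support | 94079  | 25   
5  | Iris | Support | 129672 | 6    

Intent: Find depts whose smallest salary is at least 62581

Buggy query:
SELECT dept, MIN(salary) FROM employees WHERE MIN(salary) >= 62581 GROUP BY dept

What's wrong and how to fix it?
Bug: Aggregates like MIN are computed per group after WHERE runs

Fix: Use HAVING for the per-group MIN condition

Corrected query:
SELECT dept, MIN(salary) FROM employees GROUP BY dept HAVING MIN(salary) >= 62581

Result:
dept    | MIN(salary)
--------+------------
HR      | 130812     
Support | 94079      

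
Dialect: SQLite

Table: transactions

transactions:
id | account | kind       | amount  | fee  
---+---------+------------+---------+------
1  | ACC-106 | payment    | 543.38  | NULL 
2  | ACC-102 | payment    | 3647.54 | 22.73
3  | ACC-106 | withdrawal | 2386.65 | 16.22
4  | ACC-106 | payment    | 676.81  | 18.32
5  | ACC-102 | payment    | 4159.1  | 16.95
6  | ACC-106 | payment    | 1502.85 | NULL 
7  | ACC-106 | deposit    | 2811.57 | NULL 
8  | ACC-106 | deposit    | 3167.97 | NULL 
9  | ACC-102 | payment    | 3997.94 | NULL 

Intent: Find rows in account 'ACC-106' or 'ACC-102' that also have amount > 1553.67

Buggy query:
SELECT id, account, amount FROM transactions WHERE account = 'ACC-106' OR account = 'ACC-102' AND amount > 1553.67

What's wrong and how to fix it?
Bug: Without parentheses, AND is evaluated before OR, so the amount filter only applies to the 'ACC-102' branch

Fix: Group the OR with parentheses (or use IN), then AND the threshold

Corrected query:
SELECT id, account, amount FROM transactions WHERE (account = 'ACC-106' OR account = 'ACC-102') AND amount > 1553.67

Result:
id | account | amount 
---+---------+--------
2  | ACC-102 | 3647.54
3  | ACC-106 | 2386.65
5  | ACC-102 | 4159.1 
7  | ACC-106 | 2811.57
8  | ACC-106 | 3167.97
9  | ACC-102 | 3997.94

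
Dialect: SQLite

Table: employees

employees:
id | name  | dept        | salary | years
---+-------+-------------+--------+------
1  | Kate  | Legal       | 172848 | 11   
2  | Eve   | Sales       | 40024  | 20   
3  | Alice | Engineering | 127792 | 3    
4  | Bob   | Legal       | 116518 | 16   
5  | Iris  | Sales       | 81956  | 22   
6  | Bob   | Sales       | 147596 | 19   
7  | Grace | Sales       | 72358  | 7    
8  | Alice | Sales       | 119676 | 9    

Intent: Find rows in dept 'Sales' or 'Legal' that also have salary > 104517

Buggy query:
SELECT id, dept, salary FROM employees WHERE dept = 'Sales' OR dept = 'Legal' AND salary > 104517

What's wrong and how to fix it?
Bug: Without parentheses, AND is evaluated before OR, so the salary filter only applies to the 'Legal' branch

Fix: Group the OR with parentheses (or use IN), then AND the threshold

Corrected query:
SELECT id, dept, salary FROM employees WHERE (dept = 'Sales' OR dept = 'Legal') AND salary > 104517

Result:
id | dept  | salary
---+-------+-------
1  | Legal | 172848
4  | Legal | 116518
6  | Sales | 147596
8  | Sales | 119676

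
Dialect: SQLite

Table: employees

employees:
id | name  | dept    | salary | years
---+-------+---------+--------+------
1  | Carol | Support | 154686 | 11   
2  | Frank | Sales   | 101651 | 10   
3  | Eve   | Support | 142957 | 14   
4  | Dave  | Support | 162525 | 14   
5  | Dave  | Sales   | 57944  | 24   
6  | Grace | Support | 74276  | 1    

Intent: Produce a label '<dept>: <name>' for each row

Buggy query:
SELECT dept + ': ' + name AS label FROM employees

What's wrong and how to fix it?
Bug: SQLite uses || for string concatenation; + coerces text to numbers (yielding 0)

Fix: Use the || operator for string concatenation

Corrected query:
SELECT dept || ': ' || name AS label FROM employees

Result:
label         
--------------
Support: Carol
Sales: Frank  
Support: Eve  
Support: Dave 
Sales: Dave   
Support: Grace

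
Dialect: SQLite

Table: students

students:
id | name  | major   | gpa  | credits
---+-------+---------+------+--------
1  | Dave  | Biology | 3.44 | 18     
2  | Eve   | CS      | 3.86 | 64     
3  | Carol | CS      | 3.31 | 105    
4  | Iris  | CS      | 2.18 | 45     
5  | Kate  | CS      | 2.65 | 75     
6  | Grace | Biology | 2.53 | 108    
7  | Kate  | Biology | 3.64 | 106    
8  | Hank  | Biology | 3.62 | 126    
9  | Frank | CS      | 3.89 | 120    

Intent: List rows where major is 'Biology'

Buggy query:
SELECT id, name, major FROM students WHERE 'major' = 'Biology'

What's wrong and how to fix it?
Bug: Single quotes denote string literals in SQL; the column name is being compared as a constant string

Fix: Remove the quotes around the column name (or use double quotes for an identifier)

Corrected query:
SELECT id, name, major FROM students WHERE major = 'Biology'

Result:
id | name  | major  
---+-------+--------
1  | Dave  | Biology
6  | Grace | Biology
7  | Kate  | Biology
8  | Hank  | Biology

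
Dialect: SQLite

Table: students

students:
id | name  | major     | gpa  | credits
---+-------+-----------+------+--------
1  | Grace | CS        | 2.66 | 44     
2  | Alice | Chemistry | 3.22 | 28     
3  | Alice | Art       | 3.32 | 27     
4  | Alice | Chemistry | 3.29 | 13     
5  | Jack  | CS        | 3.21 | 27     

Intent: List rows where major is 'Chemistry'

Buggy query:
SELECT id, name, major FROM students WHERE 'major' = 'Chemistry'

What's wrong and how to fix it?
Bug: 'major' in single quotes is a string literal, not the column; the comparison is literal-vs-literal and never true

Fix: Reference the column as major without single quotes

Corrected query:
SELECT id, name, major FROM students WHERE major = 'Chemistry'

Result:
id | name  | major    
---+-------+----------
2  | Alice | Chemistry
4  | Alice | Chemistry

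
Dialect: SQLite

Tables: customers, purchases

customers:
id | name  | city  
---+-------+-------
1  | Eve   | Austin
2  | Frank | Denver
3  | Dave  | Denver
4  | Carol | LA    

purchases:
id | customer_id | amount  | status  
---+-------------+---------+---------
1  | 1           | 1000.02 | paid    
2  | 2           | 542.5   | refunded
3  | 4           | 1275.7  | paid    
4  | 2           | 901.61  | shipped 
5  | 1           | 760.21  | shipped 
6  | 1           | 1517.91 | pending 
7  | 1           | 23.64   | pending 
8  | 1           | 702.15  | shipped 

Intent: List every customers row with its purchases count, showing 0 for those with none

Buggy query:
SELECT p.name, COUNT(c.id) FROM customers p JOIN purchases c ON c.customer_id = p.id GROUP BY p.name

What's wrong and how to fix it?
Bug: INNER JOIN drops customers rows that have no matching purchases rows

Fix: Use LEFT JOIN so parents without children still appear (COUNT(c.id) gives 0)

Corrected query:
SELECT p.name, COUNT(c.id) FROM customers p LEFT JOIN purchases c ON c.customer_id = p.id GROUP BY p.name

Result:
name  | COUNT(c.id)
------+------------
Carol | 1          
Dave  | 0          
Eve   | 5          
Frank | 2          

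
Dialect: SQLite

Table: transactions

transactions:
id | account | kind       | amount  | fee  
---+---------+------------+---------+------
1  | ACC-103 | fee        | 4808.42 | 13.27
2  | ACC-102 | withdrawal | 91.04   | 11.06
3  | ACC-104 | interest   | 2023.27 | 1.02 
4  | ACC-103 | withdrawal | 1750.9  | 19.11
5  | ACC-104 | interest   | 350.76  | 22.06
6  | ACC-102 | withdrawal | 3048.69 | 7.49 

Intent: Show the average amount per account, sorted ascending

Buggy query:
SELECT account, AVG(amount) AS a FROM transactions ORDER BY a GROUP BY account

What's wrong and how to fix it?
Bug: GROUP BY must precede ORDER BY

Fix: Reorder: SELECT … FROM … GROUP BY … ORDER BY …

Corrected query:
SELECT account, AVG(amount) AS a FROM transactions GROUP BY account ORDER BY a

Result:
account | a       
--------+---------
ACC-104 | 1187.015
ACC-102 | 1569.865
ACC-103 | 3279.66 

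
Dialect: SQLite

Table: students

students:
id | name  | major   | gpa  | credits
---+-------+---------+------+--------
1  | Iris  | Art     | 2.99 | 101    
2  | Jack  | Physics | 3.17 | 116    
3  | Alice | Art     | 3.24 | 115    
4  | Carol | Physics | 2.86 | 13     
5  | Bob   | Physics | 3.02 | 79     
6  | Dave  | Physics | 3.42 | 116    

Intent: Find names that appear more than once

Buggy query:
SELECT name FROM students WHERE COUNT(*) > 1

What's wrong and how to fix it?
Bug: COUNT(*) is an aggregate and cannot be used in WHERE

Fix: Group first, then use HAVING for the count condition

Corrected query:
SELECT name FROM students GROUP BY name HAVING COUNT(*) > 1

Result:
(no rows)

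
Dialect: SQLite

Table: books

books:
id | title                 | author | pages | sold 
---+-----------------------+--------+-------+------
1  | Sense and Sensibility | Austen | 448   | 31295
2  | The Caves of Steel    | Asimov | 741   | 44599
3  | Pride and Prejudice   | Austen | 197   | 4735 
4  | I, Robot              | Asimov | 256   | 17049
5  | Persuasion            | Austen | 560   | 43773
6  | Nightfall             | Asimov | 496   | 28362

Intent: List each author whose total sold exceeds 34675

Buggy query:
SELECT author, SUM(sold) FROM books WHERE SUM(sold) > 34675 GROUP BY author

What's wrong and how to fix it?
Bug: Aggregate functions cannot appear in a WHERE clause

Fix: Use HAVING (which filters groups after aggregation) instead of WHERE

Corrected query:
SELECT author, SUM(sold) FROM books GROUP BY author HAVING SUM(sold) > 34675

Result:
author | SUM(sold)
-------+----------
Asimov | 90010    
Austen | 79803    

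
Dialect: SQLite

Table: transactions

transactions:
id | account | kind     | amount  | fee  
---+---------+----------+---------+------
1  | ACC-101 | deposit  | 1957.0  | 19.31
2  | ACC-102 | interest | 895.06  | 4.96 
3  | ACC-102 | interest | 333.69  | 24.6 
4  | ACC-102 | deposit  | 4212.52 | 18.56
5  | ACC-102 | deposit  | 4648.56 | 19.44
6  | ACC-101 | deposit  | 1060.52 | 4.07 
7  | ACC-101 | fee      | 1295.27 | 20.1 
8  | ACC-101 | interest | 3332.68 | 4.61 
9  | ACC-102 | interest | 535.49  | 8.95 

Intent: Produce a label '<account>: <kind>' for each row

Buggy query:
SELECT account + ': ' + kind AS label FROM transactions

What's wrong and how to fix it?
Bug: '+' is numeric addition; on text columns SQLite converts them to 0 instead of concatenating

Fix: Replace + with || to concatenate text

Corrected query:
SELECT account || ': ' || kind AS label FROM transactions

Result:
label            
-----------------
ACC-101: deposit 
ACC-102: interest
ACC-102: interest
ACC-102: deposit 
ACC-102: deposit 
ACC-101: deposit 
ACC-101: fee     
ACC-101: interest
ACC-102: interest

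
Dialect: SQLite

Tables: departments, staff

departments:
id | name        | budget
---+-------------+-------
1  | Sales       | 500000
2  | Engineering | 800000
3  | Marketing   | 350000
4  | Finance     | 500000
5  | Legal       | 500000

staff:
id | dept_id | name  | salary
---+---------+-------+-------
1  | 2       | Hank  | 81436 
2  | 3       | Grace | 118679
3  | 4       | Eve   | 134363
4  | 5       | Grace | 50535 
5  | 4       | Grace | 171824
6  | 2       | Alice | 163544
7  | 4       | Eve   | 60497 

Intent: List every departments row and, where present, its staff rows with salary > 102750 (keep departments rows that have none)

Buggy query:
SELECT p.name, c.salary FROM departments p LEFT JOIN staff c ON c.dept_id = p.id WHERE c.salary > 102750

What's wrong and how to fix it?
Bug: Filtering c.salary in WHERE discards the NULL rows produced by LEFT JOIN, turning it into an inner join

Fix: Put 'c.salary > 102750' in the JOIN's ON clause instead of WHERE

Corrected query:
SELECT p.name, c.salary FROM departments p LEFT JOIN staff c ON c.dept_id = p.id AND c.salary > 102750

Result:
name        | salary
------------+-------
Sales       | NULL  
Engineering | 163544
Marketing   | 118679
Finance     | 134363
Finance     | 171824
Legal       | NULL  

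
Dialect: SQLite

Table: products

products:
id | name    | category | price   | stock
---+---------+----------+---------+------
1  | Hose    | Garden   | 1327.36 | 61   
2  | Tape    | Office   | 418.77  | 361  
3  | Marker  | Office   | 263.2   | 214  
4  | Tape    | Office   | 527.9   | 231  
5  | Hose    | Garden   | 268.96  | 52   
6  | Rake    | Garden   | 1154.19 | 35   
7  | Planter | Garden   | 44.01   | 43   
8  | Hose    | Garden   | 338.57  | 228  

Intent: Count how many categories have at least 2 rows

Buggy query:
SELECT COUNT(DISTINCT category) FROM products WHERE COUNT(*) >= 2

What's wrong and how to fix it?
Bug: WHERE filters individual rows, not groups, so a group-level COUNT is invalid there

Fix: Group first with HAVING COUNT(*) >= 2, then COUNT the resulting groups

Corrected query:
SELECT COUNT(*) FROM (SELECT category FROM products GROUP BY category HAVING COUNT(*) >= 2)

Result:
COUNT(*)
--------
2       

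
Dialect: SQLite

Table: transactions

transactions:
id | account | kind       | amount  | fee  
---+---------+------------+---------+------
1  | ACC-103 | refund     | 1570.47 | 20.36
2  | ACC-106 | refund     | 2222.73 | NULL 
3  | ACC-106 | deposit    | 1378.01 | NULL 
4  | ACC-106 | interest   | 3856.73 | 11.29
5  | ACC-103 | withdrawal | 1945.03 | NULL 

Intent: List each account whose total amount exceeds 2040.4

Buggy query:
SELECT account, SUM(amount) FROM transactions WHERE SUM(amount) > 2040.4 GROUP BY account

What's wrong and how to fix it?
Bug: SUM(amount) is an aggregate, but WHERE filters rows before aggregation

Fix: Move the aggregate condition to a HAVING clause

Corrected query:
SELECT account, SUM(amount) FROM transactions GROUP BY account HAVING SUM(amount) > 2040.4

Result:
account | SUM(amount)
--------+------------
ACC-103 | 3515.5     
ACC-106 | 7457.47    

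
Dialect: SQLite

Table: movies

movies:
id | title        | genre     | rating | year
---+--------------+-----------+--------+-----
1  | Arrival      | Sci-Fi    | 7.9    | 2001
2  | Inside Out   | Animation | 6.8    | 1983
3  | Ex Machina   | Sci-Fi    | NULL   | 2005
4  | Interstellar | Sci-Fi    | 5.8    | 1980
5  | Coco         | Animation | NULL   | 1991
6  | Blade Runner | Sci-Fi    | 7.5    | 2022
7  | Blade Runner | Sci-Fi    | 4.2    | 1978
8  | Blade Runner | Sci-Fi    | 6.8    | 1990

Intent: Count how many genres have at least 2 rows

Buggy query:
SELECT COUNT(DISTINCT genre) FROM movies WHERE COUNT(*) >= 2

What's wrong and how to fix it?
Bug: WHERE filters individual rows, not groups, so a group-level COUNT is invalid there

Fix: Group first with HAVING COUNT(*) >= 2, then COUNT the resulting groups

Corrected query:
SELECT COUNT(*) FROM (SELECT genre FROM movies GROUP BY genre HAVING COUNT(*) >= 2)

Result:
COUNT(*)
--------
2       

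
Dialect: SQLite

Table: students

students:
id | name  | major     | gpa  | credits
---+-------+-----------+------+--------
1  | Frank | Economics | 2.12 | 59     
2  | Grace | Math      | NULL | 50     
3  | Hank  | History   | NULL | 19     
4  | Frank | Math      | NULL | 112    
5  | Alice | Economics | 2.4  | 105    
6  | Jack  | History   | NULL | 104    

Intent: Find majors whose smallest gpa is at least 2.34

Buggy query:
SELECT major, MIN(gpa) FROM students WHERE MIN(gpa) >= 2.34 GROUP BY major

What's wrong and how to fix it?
Bug: MIN() in WHERE is a misuse of aggregate

Fix: Use HAVING for the per-group MIN condition

Corrected query:
SELECT major, MIN(gpa) FROM students GROUP BY major HAVING MIN(gpa) >= 2.34

Result:
(no rows)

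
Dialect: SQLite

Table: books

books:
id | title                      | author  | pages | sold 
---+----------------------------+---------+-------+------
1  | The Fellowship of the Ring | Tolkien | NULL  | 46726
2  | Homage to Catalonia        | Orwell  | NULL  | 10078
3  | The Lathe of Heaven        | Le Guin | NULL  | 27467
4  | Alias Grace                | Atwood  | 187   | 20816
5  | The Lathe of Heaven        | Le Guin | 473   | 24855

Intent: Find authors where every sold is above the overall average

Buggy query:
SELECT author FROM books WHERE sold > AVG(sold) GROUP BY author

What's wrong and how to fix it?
Bug: AVG() is an aggregate; it can't sit directly in WHERE

Fix: Use a subquery for AVG and a HAVING MIN(...) filter so the condition holds for every row in the group

Corrected query:
SELECT author FROM books GROUP BY author HAVING MIN(sold) > (SELECT AVG(sold) FROM books)

Result:
author 
-------
Tolkien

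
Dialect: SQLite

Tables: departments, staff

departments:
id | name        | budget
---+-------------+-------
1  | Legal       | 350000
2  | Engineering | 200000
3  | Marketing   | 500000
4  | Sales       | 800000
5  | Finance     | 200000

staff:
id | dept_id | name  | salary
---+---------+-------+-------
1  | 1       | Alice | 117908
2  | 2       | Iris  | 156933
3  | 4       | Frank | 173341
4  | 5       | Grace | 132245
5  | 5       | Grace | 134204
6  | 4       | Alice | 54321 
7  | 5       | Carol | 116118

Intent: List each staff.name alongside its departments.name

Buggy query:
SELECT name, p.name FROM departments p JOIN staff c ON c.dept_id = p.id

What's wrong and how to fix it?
Bug: 'name' exists in both joined tables, so the database can't tell which one is meant

Fix: Prefix ambiguous columns with the table alias

Corrected query:
SELECT c.name, p.name FROM departments p JOIN staff c ON c.dept_id = p.id

Result:
name  | name       
------+------------
Alice | Legal      
Iris  | Engineering
Frank | Sales      
Grace | Finance    
Grace | Finance    
Alice | Sales      
Carol | Finance    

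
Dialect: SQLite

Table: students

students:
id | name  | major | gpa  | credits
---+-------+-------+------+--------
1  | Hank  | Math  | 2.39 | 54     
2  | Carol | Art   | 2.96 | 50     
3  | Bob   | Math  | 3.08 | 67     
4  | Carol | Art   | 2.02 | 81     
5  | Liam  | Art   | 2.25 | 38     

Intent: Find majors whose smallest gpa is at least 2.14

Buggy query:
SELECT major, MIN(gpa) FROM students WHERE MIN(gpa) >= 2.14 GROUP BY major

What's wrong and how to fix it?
Bug: Aggregates like MIN are computed per group after WHERE runs

Fix: Use HAVING for the per-group MIN condition

Corrected query:
SELECT major, MIN(gpa) FROM students GROUP BY major HAVING MIN(gpa) >= 2.14

Result:
major | MIN(gpa)
------+---------
Math  | 2.39    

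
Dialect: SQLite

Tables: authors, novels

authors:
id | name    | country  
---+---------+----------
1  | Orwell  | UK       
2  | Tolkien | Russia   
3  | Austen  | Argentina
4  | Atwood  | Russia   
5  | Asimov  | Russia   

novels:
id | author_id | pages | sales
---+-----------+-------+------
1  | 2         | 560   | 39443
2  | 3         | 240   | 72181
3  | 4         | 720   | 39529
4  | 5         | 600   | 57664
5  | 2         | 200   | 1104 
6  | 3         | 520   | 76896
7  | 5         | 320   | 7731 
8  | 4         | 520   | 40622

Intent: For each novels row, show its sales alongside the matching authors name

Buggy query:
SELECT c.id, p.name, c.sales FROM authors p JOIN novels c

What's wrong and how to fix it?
Bug: Missing join condition: each novels row is matched to all authors rows instead of just its own

Fix: Specify the join condition linking the foreign key to the parent id

Corrected query:
SELECT c.id, p.name, c.sales FROM authors p JOIN novels c ON c.author_id = p.id

Result:
id | name    | sales
---+---------+------
1  | Tolkien | 39443
2  | Austen  | 72181
3  | Atwood  | 39529
4  | Asimov  | 57664
5  | Tolkien | 1104 
6  | Austen  | 76896
7  | Asimov  | 7731 
8  | Atwood  | 40622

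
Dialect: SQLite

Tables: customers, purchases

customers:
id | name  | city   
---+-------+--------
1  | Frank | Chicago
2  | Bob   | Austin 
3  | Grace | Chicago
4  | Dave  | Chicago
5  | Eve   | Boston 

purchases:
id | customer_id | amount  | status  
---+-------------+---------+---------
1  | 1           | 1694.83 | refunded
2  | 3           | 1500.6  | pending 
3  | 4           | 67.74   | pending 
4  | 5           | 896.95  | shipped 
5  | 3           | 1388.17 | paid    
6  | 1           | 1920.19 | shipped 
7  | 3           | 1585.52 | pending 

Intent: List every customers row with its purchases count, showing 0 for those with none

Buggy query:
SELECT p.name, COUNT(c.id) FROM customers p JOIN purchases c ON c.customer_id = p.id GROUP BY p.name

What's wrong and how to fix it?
Bug: INNER JOIN drops customers rows that have no matching purchases rows

Fix: Use LEFT JOIN so parents without children still appear (COUNT(c.id) gives 0)

Corrected query:
SELECT p.name, COUNT(c.id) FROM customers p LEFT JOIN purchases c ON c.customer_id = p.id GROUP BY p.name

Result:
name  | COUNT(c.id)
------+------------
Bob   | 0          
Dave  | 1          
Eve   | 1          
Frank | 2          
Grace | 3          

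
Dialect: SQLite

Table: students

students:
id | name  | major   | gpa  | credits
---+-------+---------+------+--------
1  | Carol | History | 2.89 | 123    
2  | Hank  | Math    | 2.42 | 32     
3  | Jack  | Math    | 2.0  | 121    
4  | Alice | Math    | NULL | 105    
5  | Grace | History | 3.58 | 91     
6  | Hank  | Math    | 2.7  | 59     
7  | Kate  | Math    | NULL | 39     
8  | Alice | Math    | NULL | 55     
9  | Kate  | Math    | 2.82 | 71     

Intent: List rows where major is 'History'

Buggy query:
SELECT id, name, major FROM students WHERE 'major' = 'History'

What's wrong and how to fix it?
Bug: 'major' in single quotes is a string literal, not the column; the comparison is literal-vs-literal and never true

Fix: Reference the column as major without single quotes

Corrected query:
SELECT id, name, major FROM students WHERE major = 'History'

Result:
id | name  | major  
---+-------+--------
1  | Carol | History
5  | Grace | History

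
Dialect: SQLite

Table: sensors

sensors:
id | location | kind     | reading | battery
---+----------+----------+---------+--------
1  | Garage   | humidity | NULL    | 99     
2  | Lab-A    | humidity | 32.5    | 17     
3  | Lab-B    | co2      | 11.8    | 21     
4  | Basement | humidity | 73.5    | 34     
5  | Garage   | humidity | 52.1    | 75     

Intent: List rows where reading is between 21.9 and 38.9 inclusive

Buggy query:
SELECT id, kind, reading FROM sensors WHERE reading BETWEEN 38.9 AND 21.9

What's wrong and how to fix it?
Bug: BETWEEN expects the lower bound first; with 38.9 AND 21.9 the range is empty

Fix: Swap the bounds so the smaller value comes first

Corrected query:
SELECT id, kind, reading FROM sensors WHERE reading BETWEEN 21.9 AND 38.9

Result:
id | kind     | reading
---+----------+--------
2  | humidity | 32.5   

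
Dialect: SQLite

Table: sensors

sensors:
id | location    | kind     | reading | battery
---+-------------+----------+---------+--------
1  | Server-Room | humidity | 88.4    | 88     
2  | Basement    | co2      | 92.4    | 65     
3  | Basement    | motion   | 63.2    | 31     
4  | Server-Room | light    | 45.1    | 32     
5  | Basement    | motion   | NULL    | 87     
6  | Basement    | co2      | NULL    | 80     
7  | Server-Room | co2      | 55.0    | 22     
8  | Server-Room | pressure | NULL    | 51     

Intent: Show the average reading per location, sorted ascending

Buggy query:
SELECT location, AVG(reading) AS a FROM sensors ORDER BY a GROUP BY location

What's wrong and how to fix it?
Bug: ORDER BY appears before GROUP BY; SQL clause order requires GROUP BY first

Fix: Move ORDER BY to the end, after GROUP BY

Corrected query:
SELECT location, AVG(reading) AS a FROM sensors GROUP BY location ORDER BY a

Result:
location    | a        
------------+----------
Server-Room | 62.833333
Basement    | 77.8     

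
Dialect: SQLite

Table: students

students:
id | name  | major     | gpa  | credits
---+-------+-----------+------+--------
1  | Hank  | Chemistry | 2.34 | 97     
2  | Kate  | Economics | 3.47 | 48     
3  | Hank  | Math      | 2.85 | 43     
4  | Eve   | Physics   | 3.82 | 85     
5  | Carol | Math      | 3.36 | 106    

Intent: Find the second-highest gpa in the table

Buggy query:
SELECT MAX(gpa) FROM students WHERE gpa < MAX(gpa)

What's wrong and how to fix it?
Bug: MAX(gpa) on the right of the comparison is an aggregate-in-WHERE error

Fix: Put the inner MAX in a scalar subquery

Corrected query:
SELECT MAX(gpa) FROM students WHERE gpa < (SELECT MAX(gpa) FROM students)

Result:
MAX(gpa)
--------
3.47    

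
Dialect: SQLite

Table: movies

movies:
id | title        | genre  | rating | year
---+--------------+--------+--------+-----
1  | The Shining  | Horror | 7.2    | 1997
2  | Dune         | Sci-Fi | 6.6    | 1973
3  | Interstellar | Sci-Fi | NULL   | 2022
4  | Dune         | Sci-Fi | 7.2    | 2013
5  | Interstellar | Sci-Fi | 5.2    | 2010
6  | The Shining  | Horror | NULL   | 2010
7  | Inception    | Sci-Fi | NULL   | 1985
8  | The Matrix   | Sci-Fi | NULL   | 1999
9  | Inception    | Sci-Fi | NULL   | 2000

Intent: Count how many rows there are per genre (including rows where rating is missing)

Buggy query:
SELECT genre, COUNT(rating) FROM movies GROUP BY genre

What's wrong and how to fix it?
Bug: COUNT(column) counts non-NULL values only; rows with NULL rating aren't counted

Fix: Use COUNT(*) to count all rows regardless of NULL

Corrected query:
SELECT genre, COUNT(*) FROM movies GROUP BY genre

Result:
genre  | COUNT(*)
-------+---------
Horror | 2       
Sci-Fi | 7       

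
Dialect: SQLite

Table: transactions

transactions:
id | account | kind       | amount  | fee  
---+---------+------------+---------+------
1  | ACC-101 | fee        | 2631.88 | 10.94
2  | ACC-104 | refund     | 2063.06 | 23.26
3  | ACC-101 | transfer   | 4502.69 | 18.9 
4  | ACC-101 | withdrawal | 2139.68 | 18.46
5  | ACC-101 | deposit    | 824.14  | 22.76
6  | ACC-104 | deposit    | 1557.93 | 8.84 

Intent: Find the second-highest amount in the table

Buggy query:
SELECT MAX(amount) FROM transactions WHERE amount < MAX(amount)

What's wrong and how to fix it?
Bug: MAX(amount) on the right of the comparison is an aggregate-in-WHERE error

Fix: Put the inner MAX in a scalar subquery

Corrected query:
SELECT MAX(amount) FROM transactions WHERE amount < (SELECT MAX(amount) FROM transactions)

Result:
MAX(amount)
-----------
2631.88    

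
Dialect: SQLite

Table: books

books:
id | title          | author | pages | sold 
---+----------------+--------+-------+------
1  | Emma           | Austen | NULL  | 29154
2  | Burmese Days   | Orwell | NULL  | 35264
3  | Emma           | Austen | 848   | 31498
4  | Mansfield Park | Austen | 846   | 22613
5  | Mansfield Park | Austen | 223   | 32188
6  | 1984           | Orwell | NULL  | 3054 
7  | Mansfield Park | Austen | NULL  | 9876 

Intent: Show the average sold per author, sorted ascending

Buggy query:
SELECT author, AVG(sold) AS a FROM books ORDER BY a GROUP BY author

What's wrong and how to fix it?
Bug: GROUP BY must precede ORDER BY

Fix: Move ORDER BY to the end, after GROUP BY

Corrected query:
SELECT author, AVG(sold) AS a FROM books GROUP BY author ORDER BY a

Result:
author | a      
-------+--------
Orwell | 19159  
Austen | 25065.8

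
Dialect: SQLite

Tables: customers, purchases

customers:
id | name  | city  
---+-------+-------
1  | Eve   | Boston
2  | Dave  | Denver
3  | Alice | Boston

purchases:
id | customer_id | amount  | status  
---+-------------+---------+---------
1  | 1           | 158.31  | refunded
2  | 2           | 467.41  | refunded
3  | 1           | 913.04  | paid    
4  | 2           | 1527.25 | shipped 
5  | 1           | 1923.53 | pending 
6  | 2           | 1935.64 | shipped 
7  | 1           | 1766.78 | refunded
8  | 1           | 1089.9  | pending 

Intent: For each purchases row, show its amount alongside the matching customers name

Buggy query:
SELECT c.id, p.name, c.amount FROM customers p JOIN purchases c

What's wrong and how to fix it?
Bug: JOIN with no ON clause produces a cartesian product; every purchases row pairs with every customers row

Fix: Add ON c.customer_id = p.id to the JOIN

Corrected query:
SELECT c.id, p.name, c.amount FROM customers p JOIN purchases c ON c.customer_id = p.id

Result:
id | name | amount 
---+------+--------
1  | Eve  | 158.31 
2  | Dave | 467.41 
3  | Eve  | 913.04 
4  | Dave | 1527.25
5  | Eve  | 1923.53
6  | Dave | 1935.64
7  | Eve  | 1766.78
8  | Eve  | 1089.9 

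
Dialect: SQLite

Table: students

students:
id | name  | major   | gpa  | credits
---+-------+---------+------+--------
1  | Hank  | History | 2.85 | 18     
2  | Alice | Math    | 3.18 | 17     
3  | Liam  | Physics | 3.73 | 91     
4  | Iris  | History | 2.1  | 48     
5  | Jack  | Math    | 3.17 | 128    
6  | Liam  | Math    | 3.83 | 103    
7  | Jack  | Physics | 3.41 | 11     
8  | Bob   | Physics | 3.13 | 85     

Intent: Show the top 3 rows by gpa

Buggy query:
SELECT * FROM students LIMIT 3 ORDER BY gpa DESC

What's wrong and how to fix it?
Bug: LIMIT must come after ORDER BY

Fix: Sort with ORDER BY, then apply LIMIT

Corrected query:
SELECT * FROM students ORDER BY gpa DESC LIMIT 3

Result:
id | name | major   | gpa  | credits
---+------+---------+------+--------
6  | Liam | Math    | 3.83 | 103    
3  | Liam | Physics | 3.73 | 91     
7  | Jack | Physics | 3.41 | 11     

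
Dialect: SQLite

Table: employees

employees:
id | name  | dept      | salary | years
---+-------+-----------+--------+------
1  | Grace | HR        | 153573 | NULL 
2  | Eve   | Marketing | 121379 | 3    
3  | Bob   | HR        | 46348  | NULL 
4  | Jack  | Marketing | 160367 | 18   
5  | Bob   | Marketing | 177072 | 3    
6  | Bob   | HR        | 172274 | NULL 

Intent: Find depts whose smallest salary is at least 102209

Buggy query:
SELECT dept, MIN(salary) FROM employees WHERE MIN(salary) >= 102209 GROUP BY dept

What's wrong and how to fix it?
Bug: Aggregates like MIN are computed per group after WHERE runs

Fix: Replace WHERE with HAVING after the GROUP BY

Corrected query:
SELECT dept, MIN(salary) FROM employees GROUP BY dept HAVING MIN(salary) >= 102209

Result:
dept      | MIN(salary)
----------+------------
Marketing | 121379     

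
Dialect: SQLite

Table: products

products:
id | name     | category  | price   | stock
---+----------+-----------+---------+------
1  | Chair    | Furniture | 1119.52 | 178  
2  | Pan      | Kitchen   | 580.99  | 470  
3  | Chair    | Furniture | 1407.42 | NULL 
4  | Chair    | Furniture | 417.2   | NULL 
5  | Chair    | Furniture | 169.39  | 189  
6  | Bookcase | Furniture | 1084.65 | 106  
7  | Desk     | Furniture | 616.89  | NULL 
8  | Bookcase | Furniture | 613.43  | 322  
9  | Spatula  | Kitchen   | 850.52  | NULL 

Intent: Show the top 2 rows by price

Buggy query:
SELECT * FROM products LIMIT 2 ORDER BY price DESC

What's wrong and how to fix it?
Bug: ORDER BY cannot follow LIMIT; LIMIT is the final clause

Fix: Swap the clauses: ORDER BY first, then LIMIT

Corrected query:
SELECT * FROM products ORDER BY price DESC LIMIT 2

Result:
id | name  | category  | price   | stock
---+-------+-----------+---------+------
3  | Chair | Furniture | 1407.42 | NULL 
1  | Chair | Furniture | 1119.52 | 178  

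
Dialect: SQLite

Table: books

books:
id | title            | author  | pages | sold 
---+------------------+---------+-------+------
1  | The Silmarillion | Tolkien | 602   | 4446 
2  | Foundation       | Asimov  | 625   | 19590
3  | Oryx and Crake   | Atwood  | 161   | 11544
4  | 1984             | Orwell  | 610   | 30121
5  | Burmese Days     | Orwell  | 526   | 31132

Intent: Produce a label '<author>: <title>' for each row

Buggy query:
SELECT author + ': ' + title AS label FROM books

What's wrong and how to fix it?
Bug: '+' is numeric addition; on text columns SQLite converts them to 0 instead of concatenating

Fix: Replace + with || to concatenate text

Corrected query:
SELECT author || ': ' || title AS label FROM books

Result:
label                    
-------------------------
Tolkien: The Silmarillion
Asimov: Foundation       
Atwood: Oryx and Crake   
Orwell: 1984             
Orwell: Burmese Days     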